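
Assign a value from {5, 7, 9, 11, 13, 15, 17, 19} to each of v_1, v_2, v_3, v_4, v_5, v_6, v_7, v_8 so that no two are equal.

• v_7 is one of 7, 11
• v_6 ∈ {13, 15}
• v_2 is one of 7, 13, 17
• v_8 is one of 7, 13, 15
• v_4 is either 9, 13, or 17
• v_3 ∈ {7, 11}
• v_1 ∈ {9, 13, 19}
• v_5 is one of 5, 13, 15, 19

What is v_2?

The 8 variables draw from only 8 values {5, 7, 9, 11, 13, 15, 17, 19}, so each is used; only v_5 can be 5, hence v_5 = 5.
The 7 still-open variables draw from only 7 values {7, 9, 11, 13, 15, 17, 19}, so each is used; only v_1 can be 19, hence v_1 = 19.
The 6 still-open variables draw from only 6 values {7, 9, 11, 13, 15, 17}, so each is used; only v_4 can be 9, hence v_4 = 9.
The 5 still-open variables draw from only 5 values {7, 11, 13, 15, 17}, so each is used; only v_2 can be 17, hence v_2 = 17.

17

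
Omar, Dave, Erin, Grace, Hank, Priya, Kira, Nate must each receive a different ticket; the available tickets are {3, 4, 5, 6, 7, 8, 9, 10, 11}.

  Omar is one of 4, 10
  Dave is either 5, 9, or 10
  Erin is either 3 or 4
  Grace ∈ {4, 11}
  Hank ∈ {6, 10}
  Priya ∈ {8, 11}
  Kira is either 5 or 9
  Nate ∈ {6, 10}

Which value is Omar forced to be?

4

Among the 8 variables, 3 fits only Erin (and all 8 values in {3, 4, 5, 6, 8, 9, 10, 11} must be used), so Erin = 3.
The 7 still-open variables together cover exactly {4, 5, 6, 8, 9, 10, 11} — 7 values for 7 variables — and 8 appears only in Priya's list, so Priya = 8.
Among the 6 still-open variables, 11 fits only Grace (and all 6 values in {4, 5, 6, 9, 10, 11} must be used), so Grace = 11.
Among the 5 still-open variables, 4 fits only Omar (and all 5 values in {4, 5, 6, 9, 10} must be used), so Omar = 4.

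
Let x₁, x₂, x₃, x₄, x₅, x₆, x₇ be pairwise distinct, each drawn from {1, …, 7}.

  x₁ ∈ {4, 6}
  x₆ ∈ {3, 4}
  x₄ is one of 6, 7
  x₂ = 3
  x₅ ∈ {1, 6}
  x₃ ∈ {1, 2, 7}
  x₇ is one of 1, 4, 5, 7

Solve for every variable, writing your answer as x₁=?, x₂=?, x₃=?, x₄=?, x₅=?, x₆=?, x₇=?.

x₂ must be 3 (only option left). Strike 3 from x₆.
x₆ has just one choice, so x₆ = 4. Strike 4 from x₁, x₇.
x₁ has just one choice, so x₁ = 6. Remove 6 from x₄, x₅.
x₄ has just one choice, so x₄ = 7. Remove 7 from x₃, x₇.
x₅ must be 1 (only option left). Eliminate 1 elsewhere: x₃, x₇.
x₇ must be 5 (only option left).
x₃ has just one choice, so x₃ = 2.

x₁=6, x₂=3, x₃=2, x₄=7, x₅=1, x₆=4, x₇=5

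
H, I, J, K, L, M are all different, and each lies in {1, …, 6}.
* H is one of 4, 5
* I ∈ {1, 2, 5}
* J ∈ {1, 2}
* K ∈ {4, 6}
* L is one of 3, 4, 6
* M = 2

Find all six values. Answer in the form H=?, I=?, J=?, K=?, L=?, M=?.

M's domain is down to {2}, so M = 2. Strike 2 from I, J.
That leaves J = 1. Eliminate 1 elsewhere: I.
I's domain is down to {5}, so I = 5. Strike 5 from H.
H must be 4 (only option left). So K, L can't be 4.
K's domain is down to {6}, so K = 6. Remove 6 from L.
L must be 3 (only option left).

H=4, I=5, J=1, K=6, L=3, M=2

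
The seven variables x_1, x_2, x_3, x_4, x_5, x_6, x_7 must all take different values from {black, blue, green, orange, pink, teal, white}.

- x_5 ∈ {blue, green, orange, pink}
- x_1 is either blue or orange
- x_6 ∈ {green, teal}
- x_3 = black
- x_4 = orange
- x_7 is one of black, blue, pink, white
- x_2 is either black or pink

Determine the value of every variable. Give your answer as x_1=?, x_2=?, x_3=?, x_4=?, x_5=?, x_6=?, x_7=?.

x_1=blue, x_2=pink, x_3=black, x_4=orange, x_5=green, x_6=teal, x_7=white

x_3 has just one choice, so x_3 = black. Eliminate black elsewhere: x_2, x_7.
That leaves x_4 = orange. Remove orange from x_1, x_5.
That leaves x_1 = blue. So x_5, x_7 can't be blue.
x_2 must be pink (only option left). Strike pink from x_5, x_7.
x_5 has just one choice, so x_5 = green. Eliminate green elsewhere: x_6.
x_6's domain is down to {teal}, so x_6 = teal.
x_7 has just one choice, so x_7 = white.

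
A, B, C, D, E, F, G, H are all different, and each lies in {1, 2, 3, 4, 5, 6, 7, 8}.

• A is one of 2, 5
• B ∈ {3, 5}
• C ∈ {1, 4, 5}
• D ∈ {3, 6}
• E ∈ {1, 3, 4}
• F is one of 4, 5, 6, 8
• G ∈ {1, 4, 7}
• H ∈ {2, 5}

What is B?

The 8 variables draw from only 8 values {1, 2, 3, 4, 5, 6, 7, 8}, so each is used; only G can be 7, hence G = 7.
The 7 still-open variables together cover exactly {1, 2, 3, 4, 5, 6, 8} — 7 values for 7 variables — and 8 appears only in F's list, so F = 8.
Among the 6 still-open variables, 6 fits only D (and all 6 values in {1, 2, 3, 4, 5, 6} must be used), so D = 6.
A and H share exactly the 2 values {2, 5}; by pigeonhole those values go to them, so strike 2, 5 from B, C.
So B = 3.

3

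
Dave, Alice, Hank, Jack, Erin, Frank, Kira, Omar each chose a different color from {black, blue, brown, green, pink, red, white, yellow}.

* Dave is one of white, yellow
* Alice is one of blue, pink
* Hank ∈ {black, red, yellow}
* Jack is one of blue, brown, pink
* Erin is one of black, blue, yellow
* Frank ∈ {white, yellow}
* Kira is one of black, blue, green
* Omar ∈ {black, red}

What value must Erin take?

blue

The 8 variables draw from only 8 values {black, blue, brown, green, pink, red, white, yellow}, so each is used; only Jack can be brown, hence Jack = brown.
The 7 still-open variables together cover exactly {black, blue, green, pink, red, white, yellow} — 7 values for 7 variables — and green appears only in Kira's list, so Kira = green.
The 6 still-open variables draw from only 6 values {black, blue, pink, red, white, yellow}, so each is used; only Alice can be pink, hence Alice = pink.
The 5 still-open variables together cover exactly {black, blue, red, white, yellow} — 5 values for 5 variables — and blue appears only in Erin's list, so Erin = blue.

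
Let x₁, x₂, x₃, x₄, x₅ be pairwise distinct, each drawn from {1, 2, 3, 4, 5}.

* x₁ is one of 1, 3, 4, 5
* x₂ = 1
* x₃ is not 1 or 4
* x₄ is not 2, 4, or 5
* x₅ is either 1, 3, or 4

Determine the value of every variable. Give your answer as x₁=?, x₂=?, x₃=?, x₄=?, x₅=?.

x₁=5, x₂=1, x₃=2, x₄=3, x₅=4

x₂ must be 1 (only option left). So x₁, x₄, x₅ can't be 1.
x₄ must be 3 (only option left). Eliminate 3 elsewhere: x₁, x₃, x₅.
x₅ must be 4 (only option left). Strike 4 from x₁.
That leaves x₁ = 5. Remove 5 from x₃.
x₃ must be 2 (only option left).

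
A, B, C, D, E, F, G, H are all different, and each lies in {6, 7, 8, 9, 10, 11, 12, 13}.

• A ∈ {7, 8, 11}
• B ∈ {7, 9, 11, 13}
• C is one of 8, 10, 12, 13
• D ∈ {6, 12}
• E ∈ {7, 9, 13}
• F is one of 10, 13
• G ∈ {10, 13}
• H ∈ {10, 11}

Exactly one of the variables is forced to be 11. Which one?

H

The 8 variables draw from only 8 values {6, 7, 8, 9, 10, 11, 12, 13}, so each is used; only D can be 6, hence D = 6.
The 7 still-open variables together cover exactly {7, 8, 9, 10, 11, 12, 13} — 7 values for 7 variables — and 12 appears only in C's list, so C = 12.
The 6 still-open variables draw from only 6 values {7, 8, 9, 10, 11, 13}, so each is used; only A can be 8, hence A = 8.
F and G share exactly the 2 values {10, 13}; by pigeonhole those values go to them, so strike 10, 13 from B, E, H.
So 11 goes to H.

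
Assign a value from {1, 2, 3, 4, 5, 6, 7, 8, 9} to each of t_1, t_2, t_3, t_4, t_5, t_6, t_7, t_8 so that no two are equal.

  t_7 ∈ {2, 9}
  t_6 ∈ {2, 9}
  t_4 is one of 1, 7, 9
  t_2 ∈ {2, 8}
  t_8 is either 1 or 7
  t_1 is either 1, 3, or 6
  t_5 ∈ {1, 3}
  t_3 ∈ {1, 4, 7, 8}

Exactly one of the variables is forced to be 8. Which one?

The 8 variables draw from only 8 values {1, 2, 3, 4, 6, 7, 8, 9}, so each is used; only t_3 can be 4, hence t_3 = 4.
The 7 still-open variables draw from only 7 values {1, 2, 3, 6, 7, 8, 9}, so each is used; only t_1 can be 6, hence t_1 = 6.
Among the 6 still-open variables, 3 fits only t_5 (and all 6 values in {1, 2, 3, 7, 8, 9} must be used), so t_5 = 3.
The 5 still-open variables draw from only 5 values {1, 2, 7, 8, 9}, so each is used; only t_2 can be 8, hence t_2 = 8.

t_2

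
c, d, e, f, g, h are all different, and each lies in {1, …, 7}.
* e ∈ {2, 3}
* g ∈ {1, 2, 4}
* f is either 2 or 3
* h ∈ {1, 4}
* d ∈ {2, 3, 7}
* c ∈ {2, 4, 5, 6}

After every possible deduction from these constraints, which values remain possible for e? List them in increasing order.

e and f between them cover only {2, 3} — a naked pair. Remove those values from c, d, g.
d has just one choice, so d = 7.
The 2 variables g and h are confined to {1, 4}, which locks those values in; drop them from c.
No further eliminations apply; e can still be any of 2, 3.

2, 3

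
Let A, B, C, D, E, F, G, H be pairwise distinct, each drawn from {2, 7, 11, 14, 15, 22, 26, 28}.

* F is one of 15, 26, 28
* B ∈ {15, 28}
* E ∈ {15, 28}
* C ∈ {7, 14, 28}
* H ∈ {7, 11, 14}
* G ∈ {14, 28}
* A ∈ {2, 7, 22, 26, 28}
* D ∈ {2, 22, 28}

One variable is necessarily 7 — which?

C

The 8 variables draw from only 8 values {2, 7, 11, 14, 15, 22, 26, 28}, so each is used; only H can be 11, hence H = 11.
B and E share exactly the 2 values {15, 28}; by pigeonhole those values go to them, so strike 15, 28 from A, C, D, F, G.
F's domain is down to {26}, so F = 26. So A can't be 26.
G's domain is down to {14}, so G = 14. Remove 14 from C.
So 7 goes to C.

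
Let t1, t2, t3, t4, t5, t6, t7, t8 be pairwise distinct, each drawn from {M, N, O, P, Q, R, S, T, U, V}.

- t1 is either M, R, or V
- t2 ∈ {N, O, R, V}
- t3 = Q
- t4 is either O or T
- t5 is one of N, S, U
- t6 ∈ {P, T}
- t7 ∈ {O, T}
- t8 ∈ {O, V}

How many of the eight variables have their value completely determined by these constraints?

t3 has just one choice, so t3 = Q.
t4 and t7 between them cover only {O, T} — a naked pair. Remove those values from t2, t6, t8.
That leaves t6 = P.
t8 must be V (only option left). Strike V from t1, t2.
Determined: t3=Q, t6=P, t8=V. The other variables each still have more than one consistent value. That makes 3.

3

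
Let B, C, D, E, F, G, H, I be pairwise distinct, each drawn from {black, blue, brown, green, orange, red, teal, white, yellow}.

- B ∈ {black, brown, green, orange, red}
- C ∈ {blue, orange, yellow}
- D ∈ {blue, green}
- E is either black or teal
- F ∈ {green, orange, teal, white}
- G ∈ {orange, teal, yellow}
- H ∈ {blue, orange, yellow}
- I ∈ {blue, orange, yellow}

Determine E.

C, H, I between them cover only {blue, orange, yellow} — a naked triple. Remove those values from B, D, F, G.
D's domain is down to {green}, so D = green. Eliminate green elsewhere: B, F.
G has just one choice, so G = teal. Eliminate teal elsewhere: E, F.
So E = black.

black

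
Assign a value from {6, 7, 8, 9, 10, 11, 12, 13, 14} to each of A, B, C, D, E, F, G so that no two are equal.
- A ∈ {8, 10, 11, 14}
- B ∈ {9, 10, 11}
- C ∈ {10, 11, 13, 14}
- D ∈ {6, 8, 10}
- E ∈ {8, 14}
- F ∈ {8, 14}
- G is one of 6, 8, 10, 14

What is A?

Among the 7 variables, 9 fits only B (and all 7 values in {6, 8, 9, 10, 11, 13, 14} must be used), so B = 9.
The 6 still-open variables together cover exactly {6, 8, 10, 11, 13, 14} — 6 values for 6 variables — and 13 appears only in C's list, so C = 13.
The 5 still-open variables draw from only 5 values {6, 8, 10, 11, 14}, so each is used; only A can be 11, hence A = 11.

11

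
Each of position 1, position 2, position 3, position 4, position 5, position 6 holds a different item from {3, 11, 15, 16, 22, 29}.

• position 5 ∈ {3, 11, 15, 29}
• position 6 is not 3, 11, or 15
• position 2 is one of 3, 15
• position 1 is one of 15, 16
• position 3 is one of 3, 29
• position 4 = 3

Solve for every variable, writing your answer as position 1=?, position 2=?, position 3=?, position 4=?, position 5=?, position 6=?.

position 1=16, position 2=15, position 3=29, position 4=3, position 5=11, position 6=22

position 4 has just one choice, so position 4 = 3. So position 2, position 3, position 5 can't be 3.
position 2 must be 15 (only option left). Eliminate 15 elsewhere: position 1, position 5.
position 3's domain is down to {29}, so position 3 = 29. Eliminate 29 elsewhere: position 5, position 6.
position 5 must be 11 (only option left).
position 1 has just one choice, so position 1 = 16. Remove 16 from position 6.
position 6 must be 22 (only option left).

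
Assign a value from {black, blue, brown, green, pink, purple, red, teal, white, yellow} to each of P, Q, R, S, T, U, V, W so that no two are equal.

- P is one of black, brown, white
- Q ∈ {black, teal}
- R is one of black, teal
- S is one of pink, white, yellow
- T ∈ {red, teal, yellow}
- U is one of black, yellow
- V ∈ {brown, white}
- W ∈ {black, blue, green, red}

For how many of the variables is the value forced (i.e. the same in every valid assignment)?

Q and R between them cover only {black, teal} — a naked pair. Remove those values from P, T, U, W.
U must be yellow (only option left). Remove yellow from S, T.
T has just one choice, so T = red. So W can't be red.
P and V share exactly the 2 values {brown, white}; by pigeonhole those values go to them, so strike brown, white from S.
S has just one choice, so S = pink.
Determined: S=pink, T=red, U=yellow. The other variables each still have more than one consistent value. That makes 3.

3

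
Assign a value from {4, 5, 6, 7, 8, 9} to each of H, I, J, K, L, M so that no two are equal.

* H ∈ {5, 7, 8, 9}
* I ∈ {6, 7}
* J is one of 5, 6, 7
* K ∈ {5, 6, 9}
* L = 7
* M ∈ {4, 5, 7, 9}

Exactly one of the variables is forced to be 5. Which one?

J

L must be 7 (only option left). Strike 7 from H, I, J, M.
I must be 6 (only option left). Remove 6 from J, K.
So 5 goes to J.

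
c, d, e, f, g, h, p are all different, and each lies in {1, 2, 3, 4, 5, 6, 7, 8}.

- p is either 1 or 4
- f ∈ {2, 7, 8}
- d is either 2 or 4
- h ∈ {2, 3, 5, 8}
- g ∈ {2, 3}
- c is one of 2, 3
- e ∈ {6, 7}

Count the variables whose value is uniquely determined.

2

The 2 variables c and g are confined to {2, 3}, which locks those values in; drop them from d, f, h.
That leaves d = 4. Strike 4 from p.
p has just one choice, so p = 1.
Determined: d=4, p=1. The other variables each still have more than one consistent value. That makes 2.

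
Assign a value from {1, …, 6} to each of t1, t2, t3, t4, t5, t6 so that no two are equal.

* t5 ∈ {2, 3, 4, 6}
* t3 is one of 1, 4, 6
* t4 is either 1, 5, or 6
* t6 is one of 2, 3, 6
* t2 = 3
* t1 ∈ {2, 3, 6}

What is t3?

1

t2 must be 3 (only option left). Strike 3 from t1, t5, t6.
The 5 still-open variables together cover exactly {1, 2, 4, 5, 6} — 5 values for 5 variables — and 5 appears only in t4's list, so t4 = 5.
The 4 still-open variables together cover exactly {1, 2, 4, 6} — 4 values for 4 variables — and 1 appears only in t3's list, so t3 = 1.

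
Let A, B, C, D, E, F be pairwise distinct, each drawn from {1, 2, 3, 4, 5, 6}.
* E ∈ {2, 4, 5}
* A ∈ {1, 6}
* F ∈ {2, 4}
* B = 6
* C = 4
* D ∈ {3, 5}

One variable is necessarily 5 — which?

B's domain is down to {6}, so B = 6. Eliminate 6 elsewhere: A.
C must be 4 (only option left). So E, F can't be 4.
F has just one choice, so F = 2. Remove 2 from E.
So 5 goes to E.

E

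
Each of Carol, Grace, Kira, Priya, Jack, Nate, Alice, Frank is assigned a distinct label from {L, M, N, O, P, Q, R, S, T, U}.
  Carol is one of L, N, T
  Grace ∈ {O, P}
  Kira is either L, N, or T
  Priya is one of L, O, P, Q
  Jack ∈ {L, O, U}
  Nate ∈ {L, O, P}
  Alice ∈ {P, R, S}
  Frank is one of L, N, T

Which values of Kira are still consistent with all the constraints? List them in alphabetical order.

Carol, Kira, Frank between them cover only {L, N, T} — a naked triple. Remove those values from Priya, Jack, Nate.
Grace and Nate share exactly the 2 values {O, P}; by pigeonhole those values go to them, so strike O, P from Priya, Jack, Alice.
Priya has just one choice, so Priya = Q.
Jack must be U (only option left).
No further eliminations apply; Kira can still be any of L, N, T.

L, N, T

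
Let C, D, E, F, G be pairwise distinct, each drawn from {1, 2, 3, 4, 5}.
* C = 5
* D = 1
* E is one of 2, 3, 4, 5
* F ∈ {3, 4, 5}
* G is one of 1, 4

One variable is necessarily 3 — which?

C has just one choice, so C = 5. So E, F can't be 5.
D must be 1 (only option left). Strike 1 from G.
That leaves G = 4. Strike 4 from E, F.
So 3 goes to F.

F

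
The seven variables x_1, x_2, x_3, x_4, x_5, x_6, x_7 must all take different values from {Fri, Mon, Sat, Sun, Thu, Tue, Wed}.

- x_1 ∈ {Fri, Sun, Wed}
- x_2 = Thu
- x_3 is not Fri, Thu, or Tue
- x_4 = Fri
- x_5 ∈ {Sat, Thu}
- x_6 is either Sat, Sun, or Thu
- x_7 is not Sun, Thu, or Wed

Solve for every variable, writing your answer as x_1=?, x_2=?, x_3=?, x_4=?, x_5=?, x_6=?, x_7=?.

x_1=Wed, x_2=Thu, x_3=Mon, x_4=Fri, x_5=Sat, x_6=Sun, x_7=Tue

x_2 must be Thu (only option left). Strike Thu from x_5, x_6.
That leaves x_4 = Fri. Strike Fri from x_1, x_7.
x_5 has just one choice, so x_5 = Sat. Remove Sat from x_3, x_6, x_7.
x_6's domain is down to {Sun}, so x_6 = Sun. So x_1, x_3 can't be Sun.
x_1 must be Wed (only option left). Strike Wed from x_3.
x_3's domain is down to {Mon}, so x_3 = Mon. Remove Mon from x_7.
x_7 must be Tue (only option left).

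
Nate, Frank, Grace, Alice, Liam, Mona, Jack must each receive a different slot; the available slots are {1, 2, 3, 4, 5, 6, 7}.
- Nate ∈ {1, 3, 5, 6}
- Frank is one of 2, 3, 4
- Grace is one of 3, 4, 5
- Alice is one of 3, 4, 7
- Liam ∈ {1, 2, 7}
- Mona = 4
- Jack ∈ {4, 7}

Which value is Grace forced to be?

5

Mona has just one choice, so Mona = 4. Strike 4 from Frank, Grace, Alice, Jack.
That leaves Jack = 7. Strike 7 from Alice, Liam.
Alice's domain is down to {3}, so Alice = 3. So Nate, Frank, Grace can't be 3.
So Grace = 5.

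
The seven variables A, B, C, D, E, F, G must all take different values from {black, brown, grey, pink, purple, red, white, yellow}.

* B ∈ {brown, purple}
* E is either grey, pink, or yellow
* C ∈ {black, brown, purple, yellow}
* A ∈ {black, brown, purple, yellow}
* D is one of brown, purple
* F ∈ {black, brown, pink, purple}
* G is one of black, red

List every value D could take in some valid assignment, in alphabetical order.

The 7 variables together cover exactly {black, brown, grey, pink, purple, red, yellow} — 7 values for 7 variables — and grey appears only in E's list, so E = grey.
Among the 6 still-open variables, pink fits only F (and all 6 values in {black, brown, pink, purple, red, yellow} must be used), so F = pink.
The 5 still-open variables together cover exactly {black, brown, purple, red, yellow} — 5 values for 5 variables — and red appears only in G's list, so G = red.
B and D share exactly the 2 values {brown, purple}; by pigeonhole those values go to them, so strike brown, purple from A, C.
No further eliminations apply; D can still be any of brown, purple.

brown, purple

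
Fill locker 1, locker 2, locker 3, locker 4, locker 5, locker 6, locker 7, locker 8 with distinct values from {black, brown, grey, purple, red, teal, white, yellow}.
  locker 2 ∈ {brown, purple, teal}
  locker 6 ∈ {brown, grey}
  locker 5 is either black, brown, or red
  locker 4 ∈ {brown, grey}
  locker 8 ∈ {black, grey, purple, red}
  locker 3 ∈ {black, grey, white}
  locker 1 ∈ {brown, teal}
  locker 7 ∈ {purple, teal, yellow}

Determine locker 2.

The 8 variables draw from only 8 values {black, brown, grey, purple, red, teal, white, yellow}, so each is used; only locker 3 can be white, hence locker 3 = white.
The 7 still-open variables draw from only 7 values {black, brown, grey, purple, red, teal, yellow}, so each is used; only locker 7 can be yellow, hence locker 7 = yellow.
The 2 variables locker 4 and locker 6 are confined to {brown, grey}, which locks those values in; drop them from locker 1, locker 2, locker 5, locker 8.
locker 1's domain is down to {teal}, so locker 1 = teal. Remove teal from locker 2.
So locker 2 = purple.

purple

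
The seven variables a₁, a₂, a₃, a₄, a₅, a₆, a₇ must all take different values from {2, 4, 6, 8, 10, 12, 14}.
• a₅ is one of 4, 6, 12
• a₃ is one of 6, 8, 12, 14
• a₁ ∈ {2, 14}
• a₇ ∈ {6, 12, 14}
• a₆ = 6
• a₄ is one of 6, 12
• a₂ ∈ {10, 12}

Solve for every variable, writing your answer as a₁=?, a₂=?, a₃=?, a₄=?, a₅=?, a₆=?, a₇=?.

a₆'s domain is down to {6}, so a₆ = 6. Eliminate 6 elsewhere: a₃, a₄, a₅, a₇.
a₄ has just one choice, so a₄ = 12. Strike 12 from a₂, a₃, a₅, a₇.
a₅ must be 4 (only option left).
a₇ must be 14 (only option left). Strike 14 from a₁, a₃.
a₁ must be 2 (only option left).
a₂ has just one choice, so a₂ = 10.
a₃ must be 8 (only option left).

a₁=2, a₂=10, a₃=8, a₄=12, a₅=4, a₆=6, a₇=14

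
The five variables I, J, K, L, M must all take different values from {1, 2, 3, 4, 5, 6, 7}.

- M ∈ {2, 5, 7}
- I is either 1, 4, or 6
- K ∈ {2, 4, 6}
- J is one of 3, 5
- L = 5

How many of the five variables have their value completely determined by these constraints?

2

L must be 5 (only option left). Remove 5 from J, M.
J must be 3 (only option left).
Determined: J=3, L=5. The other variables each still have more than one consistent value. That makes 2.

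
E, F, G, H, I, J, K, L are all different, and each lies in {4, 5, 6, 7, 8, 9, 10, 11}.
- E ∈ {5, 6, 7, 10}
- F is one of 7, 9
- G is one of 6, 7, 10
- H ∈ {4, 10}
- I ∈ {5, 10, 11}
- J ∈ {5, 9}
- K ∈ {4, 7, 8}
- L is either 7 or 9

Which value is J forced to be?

The 8 variables draw from only 8 values {4, 5, 6, 7, 8, 9, 10, 11}, so each is used; only K can be 8, hence K = 8.
The 7 still-open variables draw from only 7 values {4, 5, 6, 7, 9, 10, 11}, so each is used; only H can be 4, hence H = 4.
The 6 still-open variables together cover exactly {5, 6, 7, 9, 10, 11} — 6 values for 6 variables — and 11 appears only in I's list, so I = 11.
F and L between them cover only {7, 9} — a naked pair. Remove those values from E, G, J.
So J = 5.

5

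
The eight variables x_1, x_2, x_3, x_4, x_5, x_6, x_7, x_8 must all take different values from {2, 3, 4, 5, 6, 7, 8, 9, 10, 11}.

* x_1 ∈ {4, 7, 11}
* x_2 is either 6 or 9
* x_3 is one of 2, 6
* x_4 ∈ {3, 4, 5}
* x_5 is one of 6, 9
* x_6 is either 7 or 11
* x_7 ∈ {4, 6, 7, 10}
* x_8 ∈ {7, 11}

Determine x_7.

10

x_2 and x_5 between them cover only {6, 9} — a naked pair. Remove those values from x_3, x_7.
That leaves x_3 = 2.
x_6 and x_8 share exactly the 2 values {7, 11}; by pigeonhole those values go to them, so strike 7, 11 from x_1, x_7.
x_1 must be 4 (only option left). So x_4, x_7 can't be 4.
So x_7 = 10.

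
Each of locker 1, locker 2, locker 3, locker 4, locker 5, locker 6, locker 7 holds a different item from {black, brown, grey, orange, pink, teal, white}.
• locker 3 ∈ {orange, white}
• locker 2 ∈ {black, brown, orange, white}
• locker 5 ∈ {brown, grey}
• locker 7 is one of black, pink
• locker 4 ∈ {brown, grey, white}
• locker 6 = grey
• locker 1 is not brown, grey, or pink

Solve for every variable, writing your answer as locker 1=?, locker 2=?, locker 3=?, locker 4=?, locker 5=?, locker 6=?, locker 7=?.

locker 6's domain is down to {grey}, so locker 6 = grey. Strike grey from locker 4, locker 5.
That leaves locker 5 = brown. Strike brown from locker 2, locker 4.
locker 4 has just one choice, so locker 4 = white. Eliminate white elsewhere: locker 1, locker 2, locker 3.
locker 3 must be orange (only option left). Strike orange from locker 1, locker 2.
locker 2's domain is down to {black}, so locker 2 = black. So locker 1, locker 7 can't be black.
locker 7 must be pink (only option left).
locker 1's domain is down to {teal}, so locker 1 = teal.

locker 1=teal, locker 2=black, locker 3=orange, locker 4=white, locker 5=brown, locker 6=grey, locker 7=pink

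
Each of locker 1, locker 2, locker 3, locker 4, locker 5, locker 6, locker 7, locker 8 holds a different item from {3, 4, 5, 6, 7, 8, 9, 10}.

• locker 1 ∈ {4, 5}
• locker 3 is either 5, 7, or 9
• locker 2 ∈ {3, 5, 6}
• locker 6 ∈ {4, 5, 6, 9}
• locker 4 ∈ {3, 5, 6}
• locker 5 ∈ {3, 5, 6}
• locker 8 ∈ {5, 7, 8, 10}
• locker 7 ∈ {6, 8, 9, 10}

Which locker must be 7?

locker 2, locker 4, locker 5 share exactly the 3 values {3, 5, 6}; by pigeonhole those values go to them, so strike 3, 5, 6 from locker 1, locker 3, locker 6, locker 7, locker 8.
locker 1 has just one choice, so locker 1 = 4. Strike 4 from locker 6.
locker 6 has just one choice, so locker 6 = 9. Eliminate 9 elsewhere: locker 3, locker 7.

locker 3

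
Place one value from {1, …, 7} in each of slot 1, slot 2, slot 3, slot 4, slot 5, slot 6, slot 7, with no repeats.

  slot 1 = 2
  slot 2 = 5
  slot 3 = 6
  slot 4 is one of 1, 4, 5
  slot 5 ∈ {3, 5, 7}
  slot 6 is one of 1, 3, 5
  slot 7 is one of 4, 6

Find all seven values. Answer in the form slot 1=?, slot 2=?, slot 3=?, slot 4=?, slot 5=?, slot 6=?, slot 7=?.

slot 1's domain is down to {2}, so slot 1 = 2.
slot 2 has just one choice, so slot 2 = 5. Eliminate 5 elsewhere: slot 4, slot 5, slot 6.
slot 3 must be 6 (only option left). So slot 7 can't be 6.
slot 7 has just one choice, so slot 7 = 4. Strike 4 from slot 4.
That leaves slot 4 = 1. Strike 1 from slot 6.
slot 6 must be 3 (only option left). Strike 3 from slot 5.
That leaves slot 5 = 7.

slot 1=2, slot 2=5, slot 3=6, slot 4=1, slot 5=7, slot 6=3, slot 7=4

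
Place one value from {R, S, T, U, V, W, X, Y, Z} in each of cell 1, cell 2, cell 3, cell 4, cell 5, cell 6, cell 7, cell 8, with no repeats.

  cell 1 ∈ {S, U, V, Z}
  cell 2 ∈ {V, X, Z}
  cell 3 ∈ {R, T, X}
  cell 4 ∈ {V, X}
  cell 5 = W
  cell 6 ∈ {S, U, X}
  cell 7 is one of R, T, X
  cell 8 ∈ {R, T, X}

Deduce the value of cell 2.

Z

cell 5's domain is down to {W}, so cell 5 = W.
cell 3, cell 7, cell 8 between them cover only {R, T, X} — a naked triple. Remove those values from cell 2, cell 4, cell 6.
That leaves cell 4 = V. Eliminate V elsewhere: cell 1, cell 2.
So cell 2 = Z.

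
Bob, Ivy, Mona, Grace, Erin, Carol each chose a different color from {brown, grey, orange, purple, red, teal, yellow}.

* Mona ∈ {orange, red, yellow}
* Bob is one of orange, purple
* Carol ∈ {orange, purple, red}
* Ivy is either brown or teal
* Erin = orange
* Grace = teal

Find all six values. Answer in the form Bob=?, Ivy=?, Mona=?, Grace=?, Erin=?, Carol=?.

Bob=purple, Ivy=brown, Mona=yellow, Grace=teal, Erin=orange, Carol=red

Grace's domain is down to {teal}, so Grace = teal. So Ivy can't be teal.
Erin has just one choice, so Erin = orange. Eliminate orange elsewhere: Bob, Mona, Carol.
Bob has just one choice, so Bob = purple. So Carol can't be purple.
Ivy must be brown (only option left).
Carol has just one choice, so Carol = red. Eliminate red elsewhere: Mona.
That leaves Mona = yellow.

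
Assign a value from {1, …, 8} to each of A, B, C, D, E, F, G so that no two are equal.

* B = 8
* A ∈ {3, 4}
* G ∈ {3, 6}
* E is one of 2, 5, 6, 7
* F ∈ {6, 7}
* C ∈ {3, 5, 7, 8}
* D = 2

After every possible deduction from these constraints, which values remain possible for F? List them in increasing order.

B has just one choice, so B = 8. Remove 8 from C.
That leaves D = 2. So E can't be 2.
The 5 still-open variables draw from only 5 values {3, 4, 5, 6, 7}, so each is used; only A can be 4, hence A = 4.
No further eliminations apply; F can still be any of 6, 7.

6, 7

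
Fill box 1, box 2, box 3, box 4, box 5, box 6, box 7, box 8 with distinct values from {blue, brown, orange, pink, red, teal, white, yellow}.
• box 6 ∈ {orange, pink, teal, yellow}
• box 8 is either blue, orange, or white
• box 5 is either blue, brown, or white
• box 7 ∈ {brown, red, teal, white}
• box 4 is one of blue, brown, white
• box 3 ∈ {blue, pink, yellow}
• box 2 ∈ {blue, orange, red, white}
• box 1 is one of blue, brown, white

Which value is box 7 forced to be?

The 3 variables box 1, box 4, box 5 are confined to {blue, brown, white}, which locks those values in; drop them from box 2, box 3, box 7, box 8.
box 8 has just one choice, so box 8 = orange. Eliminate orange elsewhere: box 2, box 6.
That leaves box 2 = red. So box 7 can't be red.
So box 7 = teal.

teal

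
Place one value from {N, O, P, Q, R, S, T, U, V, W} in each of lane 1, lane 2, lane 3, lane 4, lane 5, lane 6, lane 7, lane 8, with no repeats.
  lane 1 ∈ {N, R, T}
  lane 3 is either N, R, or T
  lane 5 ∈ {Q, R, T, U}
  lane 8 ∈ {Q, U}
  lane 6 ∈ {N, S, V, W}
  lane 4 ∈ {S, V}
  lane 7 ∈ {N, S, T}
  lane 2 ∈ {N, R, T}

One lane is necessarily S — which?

lane 7

The 8 variables draw from only 8 values {N, Q, R, S, T, U, V, W}, so each is used; only lane 6 can be W, hence lane 6 = W.
The 7 still-open variables draw from only 7 values {N, Q, R, S, T, U, V}, so each is used; only lane 4 can be V, hence lane 4 = V.
The 6 still-open variables together cover exactly {N, Q, R, S, T, U} — 6 values for 6 variables — and S appears only in lane 7's list, so lane 7 = S.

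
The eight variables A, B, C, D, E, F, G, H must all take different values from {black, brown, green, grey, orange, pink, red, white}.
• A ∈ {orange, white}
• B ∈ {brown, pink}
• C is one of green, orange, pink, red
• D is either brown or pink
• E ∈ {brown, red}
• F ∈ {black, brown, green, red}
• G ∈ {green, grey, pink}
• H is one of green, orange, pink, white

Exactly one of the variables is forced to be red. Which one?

E

The 8 variables together cover exactly {black, brown, green, grey, orange, pink, red, white} — 8 values for 8 variables — and black appears only in F's list, so F = black.
The 7 still-open variables draw from only 7 values {brown, green, grey, orange, pink, red, white}, so each is used; only G can be grey, hence G = grey.
The 2 variables B and D are confined to {brown, pink}, which locks those values in; drop them from C, E, H.
So red goes to E.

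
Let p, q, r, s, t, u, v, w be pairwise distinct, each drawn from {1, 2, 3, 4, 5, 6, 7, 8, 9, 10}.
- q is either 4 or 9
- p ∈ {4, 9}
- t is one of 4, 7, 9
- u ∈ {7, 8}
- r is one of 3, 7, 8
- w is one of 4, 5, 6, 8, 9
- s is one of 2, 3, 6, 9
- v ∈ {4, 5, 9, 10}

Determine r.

3

p and q share exactly the 2 values {4, 9}; by pigeonhole those values go to them, so strike 4, 9 from s, t, v, w.
t's domain is down to {7}, so t = 7. Strike 7 from r, u.
u must be 8 (only option left). Strike 8 from r, w.
So r = 3.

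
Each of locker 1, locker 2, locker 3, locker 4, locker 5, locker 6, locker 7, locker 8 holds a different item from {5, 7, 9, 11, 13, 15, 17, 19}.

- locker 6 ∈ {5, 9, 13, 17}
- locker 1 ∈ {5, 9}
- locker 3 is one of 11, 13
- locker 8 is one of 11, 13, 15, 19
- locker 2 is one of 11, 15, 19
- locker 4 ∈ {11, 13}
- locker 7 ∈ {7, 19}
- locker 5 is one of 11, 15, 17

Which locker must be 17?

The 8 variables together cover exactly {5, 7, 9, 11, 13, 15, 17, 19} — 8 values for 8 variables — and 7 appears only in locker 7's list, so locker 7 = 7.
The 2 variables locker 3 and locker 4 are confined to {11, 13}, which locks those values in; drop them from locker 2, locker 5, locker 6, locker 8.
The 2 variables locker 2 and locker 8 are confined to {15, 19}, which locks those values in; drop them from locker 5.
So 17 goes to locker 5.

locker 5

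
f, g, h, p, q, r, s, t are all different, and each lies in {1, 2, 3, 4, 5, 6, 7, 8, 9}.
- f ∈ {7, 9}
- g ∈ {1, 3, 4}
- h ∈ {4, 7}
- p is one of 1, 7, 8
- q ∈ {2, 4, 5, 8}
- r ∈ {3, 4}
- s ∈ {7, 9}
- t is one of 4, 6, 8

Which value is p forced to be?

f and s share exactly the 2 values {7, 9}; by pigeonhole those values go to them, so strike 7, 9 from h, p.
h's domain is down to {4}, so h = 4. So g, q, r, t can't be 4.
That leaves r = 3. Eliminate 3 elsewhere: g.
g must be 1 (only option left). Eliminate 1 elsewhere: p.
So p = 8.

8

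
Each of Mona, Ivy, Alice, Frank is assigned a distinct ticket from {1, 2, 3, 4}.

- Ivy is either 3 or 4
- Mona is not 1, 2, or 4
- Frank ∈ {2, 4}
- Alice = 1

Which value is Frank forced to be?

2

Mona must be 3 (only option left). So Ivy can't be 3.
Ivy's domain is down to {4}, so Ivy = 4. Strike 4 from Frank.
So Frank = 2.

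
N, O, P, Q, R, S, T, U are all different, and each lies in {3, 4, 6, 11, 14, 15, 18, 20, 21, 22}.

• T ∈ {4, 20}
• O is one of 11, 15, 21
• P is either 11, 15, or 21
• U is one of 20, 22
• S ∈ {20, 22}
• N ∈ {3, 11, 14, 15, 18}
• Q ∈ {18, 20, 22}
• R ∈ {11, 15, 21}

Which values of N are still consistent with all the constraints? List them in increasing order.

S and U share exactly the 2 values {20, 22}; by pigeonhole those values go to them, so strike 20, 22 from Q, T.
Q must be 18 (only option left). Strike 18 from N.
T's domain is down to {4}, so T = 4.
O, P, R between them cover only {11, 15, 21} — a naked triple. Remove those values from N.
No further eliminations apply; N can still be any of 3, 14.

3, 14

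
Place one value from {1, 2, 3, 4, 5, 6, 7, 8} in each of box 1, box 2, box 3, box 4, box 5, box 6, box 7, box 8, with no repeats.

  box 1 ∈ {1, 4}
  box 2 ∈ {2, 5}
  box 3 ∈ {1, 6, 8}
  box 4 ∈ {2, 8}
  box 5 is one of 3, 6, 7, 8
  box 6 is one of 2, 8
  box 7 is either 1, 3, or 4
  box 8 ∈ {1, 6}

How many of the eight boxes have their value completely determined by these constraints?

4

Among the 8 variables, 5 fits only box 2 (and all 8 values in {1, 2, 3, 4, 5, 6, 7, 8} must be used), so box 2 = 5.
Among the 7 still-open variables, 7 fits only box 5 (and all 7 values in {1, 2, 3, 4, 6, 7, 8} must be used), so box 5 = 7.
Among the 6 still-open variables, 3 fits only box 7 (and all 6 values in {1, 2, 3, 4, 6, 8} must be used), so box 7 = 3.
Among the 5 still-open variables, 4 fits only box 1 (and all 5 values in {1, 2, 4, 6, 8} must be used), so box 1 = 4.
box 4 and box 6 share exactly the 2 values {2, 8}; by pigeonhole those values go to them, so strike 2, 8 from box 3.
Determined: box 1=4, box 2=5, box 5=7, box 7=3. The other boxes each still have more than one consistent value. That makes 4.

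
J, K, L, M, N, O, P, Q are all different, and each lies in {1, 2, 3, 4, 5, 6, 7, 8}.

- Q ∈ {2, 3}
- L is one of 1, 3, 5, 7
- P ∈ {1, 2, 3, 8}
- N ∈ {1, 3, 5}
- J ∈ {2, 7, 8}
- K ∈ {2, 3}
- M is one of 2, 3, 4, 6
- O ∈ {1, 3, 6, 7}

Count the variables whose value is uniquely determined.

The 8 variables draw from only 8 values {1, 2, 3, 4, 5, 6, 7, 8}, so each is used; only M can be 4, hence M = 4.
Among the 7 still-open variables, 6 fits only O (and all 7 values in {1, 2, 3, 5, 6, 7, 8} must be used), so O = 6.
K and Q between them cover only {2, 3} — a naked pair. Remove those values from J, L, N, P.
Determined: M=4, O=6. The other variables each still have more than one consistent value. That makes 2.

2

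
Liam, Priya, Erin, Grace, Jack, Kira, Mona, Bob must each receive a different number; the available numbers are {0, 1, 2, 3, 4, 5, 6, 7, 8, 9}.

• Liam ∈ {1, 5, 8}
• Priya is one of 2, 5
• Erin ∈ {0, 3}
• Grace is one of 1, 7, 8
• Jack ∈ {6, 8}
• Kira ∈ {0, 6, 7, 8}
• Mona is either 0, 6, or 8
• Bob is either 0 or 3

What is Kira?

7

The 8 variables draw from only 8 values {0, 1, 2, 3, 5, 6, 7, 8}, so each is used; only Priya can be 2, hence Priya = 2.
The 7 still-open variables together cover exactly {0, 1, 3, 5, 6, 7, 8} — 7 values for 7 variables — and 5 appears only in Liam's list, so Liam = 5.
Among the 6 still-open variables, 1 fits only Grace (and all 6 values in {0, 1, 3, 6, 7, 8} must be used), so Grace = 1.
The 5 still-open variables draw from only 5 values {0, 3, 6, 7, 8}, so each is used; only Kira can be 7, hence Kira = 7.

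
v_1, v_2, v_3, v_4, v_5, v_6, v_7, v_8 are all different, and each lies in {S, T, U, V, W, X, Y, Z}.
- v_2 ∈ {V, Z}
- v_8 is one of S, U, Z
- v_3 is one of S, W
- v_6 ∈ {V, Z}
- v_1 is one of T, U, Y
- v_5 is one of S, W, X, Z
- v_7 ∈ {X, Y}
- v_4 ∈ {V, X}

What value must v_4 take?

The 8 variables together cover exactly {S, T, U, V, W, X, Y, Z} — 8 values for 8 variables — and T appears only in v_1's list, so v_1 = T.
The 7 still-open variables draw from only 7 values {S, U, V, W, X, Y, Z}, so each is used; only v_8 can be U, hence v_8 = U.
The 6 still-open variables together cover exactly {S, V, W, X, Y, Z} — 6 values for 6 variables — and Y appears only in v_7's list, so v_7 = Y.
v_2 and v_6 share exactly the 2 values {V, Z}; by pigeonhole those values go to them, so strike V, Z from v_4, v_5.
So v_4 = X.

X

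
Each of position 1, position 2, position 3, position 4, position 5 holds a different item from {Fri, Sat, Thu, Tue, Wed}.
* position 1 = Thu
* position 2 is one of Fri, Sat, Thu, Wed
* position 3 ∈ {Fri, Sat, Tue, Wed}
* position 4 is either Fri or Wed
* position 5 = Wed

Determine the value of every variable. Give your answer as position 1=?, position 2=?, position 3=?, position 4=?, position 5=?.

position 1's domain is down to {Thu}, so position 1 = Thu. Strike Thu from position 2.
position 5 must be Wed (only option left). So position 2, position 3, position 4 can't be Wed.
position 4's domain is down to {Fri}, so position 4 = Fri. Eliminate Fri elsewhere: position 2, position 3.
position 2's domain is down to {Sat}, so position 2 = Sat. So position 3 can't be Sat.
position 3 has just one choice, so position 3 = Tue.

position 1=Thu, position 2=Sat, position 3=Tue, position 4=Fri, position 5=Wed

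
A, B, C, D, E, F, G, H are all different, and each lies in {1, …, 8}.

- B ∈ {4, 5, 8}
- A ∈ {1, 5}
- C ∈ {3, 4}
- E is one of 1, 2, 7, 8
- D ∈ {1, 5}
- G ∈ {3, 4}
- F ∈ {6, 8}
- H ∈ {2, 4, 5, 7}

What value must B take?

8

Among the 8 variables, 6 fits only F (and all 8 values in {1, 2, 3, 4, 5, 6, 7, 8} must be used), so F = 6.
A and D share exactly the 2 values {1, 5}; by pigeonhole those values go to them, so strike 1, 5 from B, E, H.
C and G between them cover only {3, 4} — a naked pair. Remove those values from B, H.
So B = 8.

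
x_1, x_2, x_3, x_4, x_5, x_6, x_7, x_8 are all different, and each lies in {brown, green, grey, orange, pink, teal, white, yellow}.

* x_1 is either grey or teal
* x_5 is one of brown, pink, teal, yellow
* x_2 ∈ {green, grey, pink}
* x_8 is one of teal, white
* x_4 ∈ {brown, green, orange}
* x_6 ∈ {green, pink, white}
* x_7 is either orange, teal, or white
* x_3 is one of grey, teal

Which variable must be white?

x_8

The 8 variables together cover exactly {brown, green, grey, orange, pink, teal, white, yellow} — 8 values for 8 variables — and yellow appears only in x_5's list, so x_5 = yellow.
Among the 7 still-open variables, brown fits only x_4 (and all 7 values in {brown, green, grey, orange, pink, teal, white} must be used), so x_4 = brown.
The 6 still-open variables together cover exactly {green, grey, orange, pink, teal, white} — 6 values for 6 variables — and orange appears only in x_7's list, so x_7 = orange.
The 2 variables x_1 and x_3 are confined to {grey, teal}, which locks those values in; drop them from x_2, x_8.
So white goes to x_8.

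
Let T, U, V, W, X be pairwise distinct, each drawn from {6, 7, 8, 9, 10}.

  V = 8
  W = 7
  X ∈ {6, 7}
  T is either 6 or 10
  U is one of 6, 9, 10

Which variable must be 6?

V's domain is down to {8}, so V = 8.
That leaves W = 7. Eliminate 7 elsewhere: X.
So 6 goes to X.

X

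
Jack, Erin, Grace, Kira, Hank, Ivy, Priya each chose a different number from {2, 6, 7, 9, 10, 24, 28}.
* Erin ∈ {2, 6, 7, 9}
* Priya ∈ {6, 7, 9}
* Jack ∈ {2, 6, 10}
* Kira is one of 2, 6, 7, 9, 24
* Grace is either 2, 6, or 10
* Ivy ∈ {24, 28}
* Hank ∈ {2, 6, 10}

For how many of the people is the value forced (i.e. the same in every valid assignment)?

The 7 variables together cover exactly {2, 6, 7, 9, 10, 24, 28} — 7 values for 7 variables — and 28 appears only in Ivy's list, so Ivy = 28.
The 6 still-open variables together cover exactly {2, 6, 7, 9, 10, 24} — 6 values for 6 variables — and 24 appears only in Kira's list, so Kira = 24.
Jack, Grace, Hank share exactly the 3 values {2, 6, 10}; by pigeonhole those values go to them, so strike 2, 6, 10 from Erin, Priya.
Determined: Kira=24, Ivy=28. The other people each still have more than one consistent value. That makes 2.

2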